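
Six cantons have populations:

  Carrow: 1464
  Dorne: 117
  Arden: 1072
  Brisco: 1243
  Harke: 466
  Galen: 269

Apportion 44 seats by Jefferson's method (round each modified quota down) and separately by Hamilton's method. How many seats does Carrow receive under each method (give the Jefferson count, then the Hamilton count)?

Jefferson: Carrow 15, Dorne 1, Arden 10, Brisco 12, Harke 4, Galen 2.
Hamilton: Carrow 14, Dorne 1, Arden 10, Brisco 12, Harke 4, Galen 3.
Carrow gets 15 under Jefferson and 14 under Hamilton.

15 and 14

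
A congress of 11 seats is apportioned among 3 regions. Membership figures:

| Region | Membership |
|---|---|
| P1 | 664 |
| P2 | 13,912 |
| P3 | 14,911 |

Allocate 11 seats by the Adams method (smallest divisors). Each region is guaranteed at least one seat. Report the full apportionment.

P1: 1; P2: 5; P3: 5

Standard divisor 29487/11 ≈ 2680.636; standard quotas: P1 0.248, P2 5.190, P3 5.562.
Rounding up gives 1, 6, 6 = 13 seats, so the divisor must be adjusted.
With modified divisor 3200: modified quotas P1 0.207, P2 4.348, P3 4.660.
Rounding up: P1 1, P2 5, P3 5 (total 11).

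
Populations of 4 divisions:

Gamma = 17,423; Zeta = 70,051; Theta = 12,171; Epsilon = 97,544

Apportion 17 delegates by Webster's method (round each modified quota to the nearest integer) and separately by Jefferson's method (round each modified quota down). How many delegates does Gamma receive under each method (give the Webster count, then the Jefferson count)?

2 and 1

Webster: Gamma 2, Zeta 6, Theta 1, Epsilon 8.
Jefferson: Gamma 1, Zeta 6, Theta 1, Epsilon 9.
Gamma gets 2 under Webster and 1 under Jefferson.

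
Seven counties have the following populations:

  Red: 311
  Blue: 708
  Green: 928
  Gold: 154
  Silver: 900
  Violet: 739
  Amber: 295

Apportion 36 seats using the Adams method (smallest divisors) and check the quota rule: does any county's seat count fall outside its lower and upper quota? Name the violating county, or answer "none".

none

Standard quotas: Red 2.775, Blue 6.317, Green 8.280, Gold 1.374, Silver 8.030, Violet 6.593, Amber 2.632.
Adams allocation: Red 3, Blue 6, Green 8, Gold 2, Silver 8, Violet 6, Amber 3.
Every allocation lies between the lower and upper quota.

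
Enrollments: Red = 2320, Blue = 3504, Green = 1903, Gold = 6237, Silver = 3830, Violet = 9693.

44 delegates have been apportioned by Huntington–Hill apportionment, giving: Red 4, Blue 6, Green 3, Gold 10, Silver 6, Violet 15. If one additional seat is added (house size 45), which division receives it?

Priority for the next seat is population ÷ (√(s·(s+1))).
Priorities: Red 518.768, Blue 540.679, Green 549.349, Gold 594.675, Silver 590.982, Violet 625.680.
Highest priority: Violet.

Violet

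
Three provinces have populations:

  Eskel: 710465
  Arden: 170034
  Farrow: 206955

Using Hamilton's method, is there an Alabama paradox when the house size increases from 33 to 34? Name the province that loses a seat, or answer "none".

none

At 33 seats: Eskel 22, Arden 5, Farrow 6.
At 34 seats: Eskel 22, Arden 5, Farrow 7.
No province's allocation decreased.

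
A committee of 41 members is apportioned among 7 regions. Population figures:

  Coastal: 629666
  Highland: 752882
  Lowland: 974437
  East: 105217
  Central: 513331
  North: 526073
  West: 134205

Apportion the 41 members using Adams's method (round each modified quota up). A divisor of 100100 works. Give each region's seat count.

With modified divisor 100100: modified quotas Coastal 6.290, Highland 7.521, Lowland 9.735, East 1.051, Central 5.128, North 5.255, West 1.341.
Rounding up: Coastal 7, Highland 8, Lowland 10, East 2, Central 6, North 6, West 2 (total 41).

Coastal 7; Highland 8; Lowland 10; East 2; Central 6; North 6; West 2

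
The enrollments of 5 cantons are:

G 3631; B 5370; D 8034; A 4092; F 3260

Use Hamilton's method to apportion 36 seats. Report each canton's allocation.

G 5; B 8; D 12; A 6; F 5

The standard divisor is 24387/36 ≈ 677.417.
Standard quotas: G 5.3601, B 7.9272, D 11.8598, A 6.0406, F 4.8124.
Lower quotas: G 5, B 7, D 11, A 6, F 4 (sum 33, leaving 3 seats).
Remainders in descending order: B 0.9272, D 0.8598, F 0.8124, G 0.3601, A 0.0406.
Largest remainders: B, D, F receive the extra seats.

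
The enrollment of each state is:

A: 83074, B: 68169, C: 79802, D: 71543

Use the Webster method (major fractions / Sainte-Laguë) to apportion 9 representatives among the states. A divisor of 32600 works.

A 3; B 2; C 2; D 2

With modified divisor 32600: modified quotas A 2.548, B 2.091, C 2.448, D 2.195.
Rounding to the nearest integer: A 3, B 2, C 2, D 2 (total 9).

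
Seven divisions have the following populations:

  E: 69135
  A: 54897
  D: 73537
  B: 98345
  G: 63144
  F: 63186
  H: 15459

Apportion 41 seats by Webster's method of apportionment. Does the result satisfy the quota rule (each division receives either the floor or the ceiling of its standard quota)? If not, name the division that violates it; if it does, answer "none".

none

Standard quotas: E 6.476, A 5.142, D 6.888, B 9.212, G 5.915, F 5.919, H 1.448.
Webster allocation: E 7, A 5, D 7, B 9, G 6, F 6, H 1.
Every allocation lies between the lower and upper quota.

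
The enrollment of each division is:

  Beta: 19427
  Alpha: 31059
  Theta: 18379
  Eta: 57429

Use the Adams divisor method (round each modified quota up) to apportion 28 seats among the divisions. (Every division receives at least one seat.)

Beta=5, Alpha=7, Theta=4, Eta=12

Standard divisor 126294/28 ≈ 4510.5; standard quotas: Beta 4.307, Alpha 6.886, Theta 4.075, Eta 12.732.
Rounding up gives 5, 7, 5, 13 = 30 seats, so the divisor must be adjusted.
With modified divisor 4800: modified quotas Beta 4.047, Alpha 6.471, Theta 3.829, Eta 11.964.
Rounding up: Beta 5, Alpha 7, Theta 4, Eta 12 (total 28).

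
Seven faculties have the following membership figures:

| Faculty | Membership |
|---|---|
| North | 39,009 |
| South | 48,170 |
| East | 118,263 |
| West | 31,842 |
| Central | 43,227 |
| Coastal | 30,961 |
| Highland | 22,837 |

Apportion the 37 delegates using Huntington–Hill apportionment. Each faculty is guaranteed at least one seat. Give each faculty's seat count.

North 4, South 5, East 13, West 4, Central 5, Coastal 3, Highland 3

With divisor 9065: modified quotas North 4.303, South 5.314, East 13.046, West 3.513, Central 4.769, Coastal 3.415, Highland 2.519.
Geometric-mean thresholds: North √(4·5)=4.472, South √(5·6)=5.477, East √(13·14)=13.491, West √(3·4)=3.464, Central √(4·5)=4.472, Coastal √(3·4)=3.464, Highland √(2·3)=2.449.
Each quota rounded against its threshold gives North 4, South 5, East 13, West 4, Central 5, Coastal 3, Highland 3 (total 37).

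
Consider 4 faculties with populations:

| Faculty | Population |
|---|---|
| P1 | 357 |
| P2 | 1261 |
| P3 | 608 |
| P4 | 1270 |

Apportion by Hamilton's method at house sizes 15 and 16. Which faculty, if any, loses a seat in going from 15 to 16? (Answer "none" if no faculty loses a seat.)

At 15 seats: P1 2, P2 5, P3 3, P4 5.
At 16 seats: P1 1, P2 6, P3 3, P4 6.
P1 drops from 2 to 1.

P1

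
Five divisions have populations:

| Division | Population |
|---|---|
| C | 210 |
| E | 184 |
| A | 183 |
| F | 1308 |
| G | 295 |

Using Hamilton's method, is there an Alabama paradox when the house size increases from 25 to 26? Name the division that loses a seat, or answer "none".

At 25 seats: C 3, E 2, A 2, F 15, G 3.
At 26 seats: C 2, E 2, A 2, F 16, G 4.
C drops from 3 to 2.

C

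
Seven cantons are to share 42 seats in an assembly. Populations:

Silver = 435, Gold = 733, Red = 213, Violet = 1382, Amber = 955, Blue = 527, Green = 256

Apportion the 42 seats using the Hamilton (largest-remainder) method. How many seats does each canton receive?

Total 4501; standard divisor 4501/42 ≈ 107.167.
Standard quotas: Silver 4.059, Gold 6.840, Red 1.988, Violet 12.896, Amber 8.911, Blue 4.918, Green 2.389.
Lower quotas: Silver 4, Gold 6, Red 1, Violet 12, Amber 8, Blue 4, Green 2 (sum 37, leaving 5 seats).
Remainders in descending order: Red 0.988, Blue 0.918, Amber 0.911, Violet 0.896, Gold 0.840, Green 0.389, Silver 0.059.
The surplus seats go to Red, Blue, Amber, Violet, Gold.

Silver: 4; Gold: 7; Red: 2; Violet: 13; Amber: 9; Blue: 5; Green: 2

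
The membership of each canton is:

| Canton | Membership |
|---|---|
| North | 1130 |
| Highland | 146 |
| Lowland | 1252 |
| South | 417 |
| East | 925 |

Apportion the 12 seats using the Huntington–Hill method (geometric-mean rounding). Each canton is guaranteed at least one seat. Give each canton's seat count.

North 3, Highland 1, Lowland 4, South 1, East 3

With divisor 344: modified quotas North 3.285, Highland 0.424, Lowland 3.640, South 1.212, East 2.689.
Geometric-mean thresholds: North √(3·4)=3.464, Highland (min 1), Lowland √(3·4)=3.464, South √(1·2)=1.414, East √(2·3)=2.449.
Each quota rounded against its threshold gives North 3, Highland 1, Lowland 4, South 1, East 3 (total 12).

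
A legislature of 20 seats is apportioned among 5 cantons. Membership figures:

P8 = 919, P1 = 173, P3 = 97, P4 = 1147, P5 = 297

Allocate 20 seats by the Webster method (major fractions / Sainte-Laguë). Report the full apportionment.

Standard divisor 2633/20 ≈ 131.65; standard quotas: P8 6.981, P1 1.314, P3 0.737, P4 8.712, P5 2.256.
Rounding to the nearest integer gives P8 7, P1 1, P3 1, P4 9, P5 2 — total 20, matching the house size, so no adjustment is needed.

P8 7, P1 1, P3 1, P4 9, P5 2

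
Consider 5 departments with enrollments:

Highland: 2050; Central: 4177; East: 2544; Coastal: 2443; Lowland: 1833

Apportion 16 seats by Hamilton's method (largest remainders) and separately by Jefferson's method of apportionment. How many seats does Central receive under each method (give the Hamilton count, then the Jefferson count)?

Hamilton: Highland 3, Central 5, East 3, Coastal 3, Lowland 2.
Jefferson: Highland 2, Central 6, East 3, Coastal 3, Lowland 2.
Central gets 5 under Hamilton and 6 under Jefferson.

5 and 6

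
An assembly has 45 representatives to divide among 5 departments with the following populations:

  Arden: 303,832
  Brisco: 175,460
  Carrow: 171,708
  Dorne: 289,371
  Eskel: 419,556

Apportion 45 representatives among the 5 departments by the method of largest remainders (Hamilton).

Standard divisor: 1359927 ÷ 45 ≈ 30220.6.
Standard quotas: Arden 10.0538, Brisco 5.8060, Carrow 5.6818, Dorne 9.5753, Eskel 13.8831.
Lower quotas: Arden 10, Brisco 5, Carrow 5, Dorne 9, Eskel 13 (sum 42, leaving 3 seats).
Remainders in descending order: Eskel 0.8831, Brisco 0.8060, Carrow 0.6818, Dorne 0.5753, Arden 0.0538.
Largest remainders: Eskel, Brisco, Carrow receive the extra seats.

Arden=10, Brisco=6, Carrow=6, Dorne=9, Eskel=14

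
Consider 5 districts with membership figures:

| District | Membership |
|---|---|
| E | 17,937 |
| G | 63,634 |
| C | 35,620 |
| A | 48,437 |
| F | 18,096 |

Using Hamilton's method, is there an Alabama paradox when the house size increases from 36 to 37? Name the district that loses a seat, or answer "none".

E

At 36 seats: E 4, G 12, C 7, A 9, F 4.
At 37 seats: E 3, G 13, C 7, A 10, F 4.
E drops from 4 to 3.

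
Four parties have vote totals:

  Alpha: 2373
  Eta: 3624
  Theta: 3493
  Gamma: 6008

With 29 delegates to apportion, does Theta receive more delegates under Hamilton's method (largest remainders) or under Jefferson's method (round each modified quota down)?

Hamilton

Hamilton: Alpha 4, Eta 7, Theta 7, Gamma 11.
Jefferson: Alpha 4, Eta 7, Theta 6, Gamma 12.
Theta gets 7 under Hamilton and 6 under Jefferson.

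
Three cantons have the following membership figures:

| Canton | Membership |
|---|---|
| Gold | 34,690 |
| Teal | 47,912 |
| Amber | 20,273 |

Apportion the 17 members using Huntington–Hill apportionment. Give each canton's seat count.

Gold: 6, Teal: 8, Amber: 3

With divisor 6093: modified quotas Gold 5.693, Teal 7.863, Amber 3.327.
Geometric-mean thresholds: Gold √(5·6)=5.477, Teal √(7·8)=7.483, Amber √(3·4)=3.464.
Each quota rounded against its threshold gives Gold 6, Teal 8, Amber 3 (total 17).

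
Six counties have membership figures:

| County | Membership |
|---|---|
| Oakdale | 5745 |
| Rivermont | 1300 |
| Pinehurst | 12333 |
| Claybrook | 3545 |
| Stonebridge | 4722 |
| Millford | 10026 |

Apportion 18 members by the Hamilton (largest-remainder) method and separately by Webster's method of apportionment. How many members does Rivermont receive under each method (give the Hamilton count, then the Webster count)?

0 and 1

Hamilton: Oakdale 3, Rivermont 0, Pinehurst 6, Claybrook 2, Stonebridge 2, Millford 5.
Webster: Oakdale 3, Rivermont 1, Pinehurst 6, Claybrook 2, Stonebridge 2, Millford 4.
Rivermont gets 0 under Hamilton and 1 under Webster.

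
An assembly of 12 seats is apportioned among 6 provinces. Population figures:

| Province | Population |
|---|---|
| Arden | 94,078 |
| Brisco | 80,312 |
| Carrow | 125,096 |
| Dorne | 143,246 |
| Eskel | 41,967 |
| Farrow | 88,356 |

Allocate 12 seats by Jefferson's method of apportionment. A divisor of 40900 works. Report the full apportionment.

Arden=2; Brisco=1; Carrow=3; Dorne=3; Eskel=1; Farrow=2

With modified divisor 40900: modified quotas Arden 2.300, Brisco 1.964, Carrow 3.059, Dorne 3.502, Eskel 1.026, Farrow 2.160.
Rounding down: Arden 2, Brisco 1, Carrow 3, Dorne 3, Eskel 1, Farrow 2 (total 12).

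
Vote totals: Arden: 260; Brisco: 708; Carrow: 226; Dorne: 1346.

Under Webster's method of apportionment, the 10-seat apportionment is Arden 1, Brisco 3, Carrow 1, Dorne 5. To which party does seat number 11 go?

Dorne

Priority for the next seat is population ÷ (current seats + 0.5).
Priorities: Arden 173.333, Brisco 202.286, Carrow 150.667, Dorne 244.727.
Highest priority: Dorne.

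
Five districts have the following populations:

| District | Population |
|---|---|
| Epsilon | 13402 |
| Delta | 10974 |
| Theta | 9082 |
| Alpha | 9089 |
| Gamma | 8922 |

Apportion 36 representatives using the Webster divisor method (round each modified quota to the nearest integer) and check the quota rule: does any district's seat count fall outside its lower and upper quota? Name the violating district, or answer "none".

Standard quotas: Epsilon 9.374, Delta 7.676, Theta 6.352, Alpha 6.357, Gamma 6.240.
Webster allocation: Epsilon 10, Delta 8, Theta 6, Alpha 6, Gamma 6.
Every allocation lies between the lower and upper quota.

none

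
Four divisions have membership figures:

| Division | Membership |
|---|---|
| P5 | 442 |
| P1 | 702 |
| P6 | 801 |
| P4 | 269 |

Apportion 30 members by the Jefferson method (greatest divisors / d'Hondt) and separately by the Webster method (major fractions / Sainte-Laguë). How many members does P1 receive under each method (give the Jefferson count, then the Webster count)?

Jefferson: P5 6, P1 10, P6 11, P4 3.
Webster: P5 6, P1 9, P6 11, P4 4.
P1 gets 10 under Jefferson and 9 under Webster.

10 and 9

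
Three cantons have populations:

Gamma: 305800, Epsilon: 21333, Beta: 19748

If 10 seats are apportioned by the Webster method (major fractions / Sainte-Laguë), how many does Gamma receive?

8

Standard divisor 346881/10 ≈ 34688.1; standard quotas: Gamma 8.816, Epsilon 0.615, Beta 0.569.
Rounding to the nearest integer gives 9, 1, 1 = 11 seats, so the divisor must be adjusted.
With modified divisor 37700: modified quotas Gamma 8.111, Epsilon 0.566, Beta 0.524.
Rounding to the nearest integer: Gamma 8, Epsilon 1, Beta 1 (total 10).
Gamma receives 8.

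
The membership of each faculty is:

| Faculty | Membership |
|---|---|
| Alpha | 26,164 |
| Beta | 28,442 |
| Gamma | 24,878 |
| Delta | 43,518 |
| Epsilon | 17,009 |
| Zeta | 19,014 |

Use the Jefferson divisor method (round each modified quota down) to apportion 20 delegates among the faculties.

Alpha 3; Beta 4; Gamma 3; Delta 6; Epsilon 2; Zeta 2

Standard divisor 159025/20 ≈ 7951.25; standard quotas: Alpha 3.291, Beta 3.577, Gamma 3.129, Delta 5.473, Epsilon 2.139, Zeta 2.391.
Rounding down gives 3, 3, 3, 5, 2, 2 = 18 seats, so the divisor must be adjusted.
With modified divisor 6800: modified quotas Alpha 3.848, Beta 4.183, Gamma 3.659, Delta 6.400, Epsilon 2.501, Zeta 2.796.
Rounding down: Alpha 3, Beta 4, Gamma 3, Delta 6, Epsilon 2, Zeta 2 (total 20).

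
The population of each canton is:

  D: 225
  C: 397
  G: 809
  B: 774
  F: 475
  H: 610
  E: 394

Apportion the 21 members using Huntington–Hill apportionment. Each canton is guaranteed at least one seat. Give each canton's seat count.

D 1, C 2, G 5, B 4, F 3, H 4, E 2

With divisor 175: modified quotas D 1.286, C 2.269, G 4.623, B 4.423, F 2.714, H 3.486, E 2.251.
Geometric-mean thresholds: D √(1·2)=1.414, C √(2·3)=2.449, G √(4·5)=4.472, B √(4·5)=4.472, F √(2·3)=2.449, H √(3·4)=3.464, E √(2·3)=2.449.
Each quota rounded against its threshold gives D 1, C 2, G 5, B 4, F 3, H 4, E 2 (total 21).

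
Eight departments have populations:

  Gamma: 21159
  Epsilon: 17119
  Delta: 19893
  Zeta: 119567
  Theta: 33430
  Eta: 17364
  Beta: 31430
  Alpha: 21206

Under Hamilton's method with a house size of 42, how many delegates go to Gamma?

Total 281168; standard divisor 281168/42 ≈ 6694.476.
Standard quotas: Gamma 3.1607, Epsilon 2.5572, Delta 2.9716, Zeta 17.8605, Theta 4.9937, Eta 2.5938, Beta 4.6949, Alpha 3.1677.
Lower quotas: Gamma 3, Epsilon 2, Delta 2, Zeta 17, Theta 4, Eta 2, Beta 4, Alpha 3 (sum 37, leaving 5 seats).
Remainders in descending order: Theta 0.9937, Delta 0.9716, Zeta 0.8605, Beta 0.6949, Eta 0.5938, Epsilon 0.5572, Alpha 0.1677, Gamma 0.1607.
Largest remainders: Theta, Delta, Zeta, Beta, Eta receive the extra seats.
Gamma receives 3.

3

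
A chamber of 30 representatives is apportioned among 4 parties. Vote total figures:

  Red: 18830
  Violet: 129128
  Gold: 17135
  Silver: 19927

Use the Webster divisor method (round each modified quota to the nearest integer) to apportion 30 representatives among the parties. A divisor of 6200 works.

With modified divisor 6200: modified quotas Red 3.037, Violet 20.827, Gold 2.764, Silver 3.214.
Rounding to the nearest integer: Red 3, Violet 21, Gold 3, Silver 3 (total 30).

Red=3; Violet=21; Gold=3; Silver=3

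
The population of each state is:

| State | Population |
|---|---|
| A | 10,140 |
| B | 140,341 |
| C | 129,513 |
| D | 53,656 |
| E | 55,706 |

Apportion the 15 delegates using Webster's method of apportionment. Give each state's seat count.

Standard divisor 389356/15 ≈ 25957.067; standard quotas: A 0.391, B 5.407, C 4.990, D 2.067, E 2.146.
Rounding to the nearest integer gives 0, 5, 5, 2, 2 = 14 seats, so the divisor must be adjusted.
With modified divisor 24500: modified quotas A 0.414, B 5.728, C 5.286, D 2.190, E 2.274.
Rounding to the nearest integer: A 0, B 6, C 5, D 2, E 2 (total 15).

A=0, B=6, C=5, D=2, E=2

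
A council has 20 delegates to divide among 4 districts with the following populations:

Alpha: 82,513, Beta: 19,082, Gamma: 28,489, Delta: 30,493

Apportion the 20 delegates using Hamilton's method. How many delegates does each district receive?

Standard divisor: 160577 ÷ 20 ≈ 8028.85.
Standard quotas: Alpha 10.2771, Beta 2.3767, Gamma 3.5483, Delta 3.7979.
Lower quotas: Alpha 10, Beta 2, Gamma 3, Delta 3 (sum 18, leaving 2 seats).
Remainders in descending order: Delta 0.7979, Gamma 0.5483, Beta 0.3767, Alpha 0.2771.
Largest remainders: Delta, Gamma receive the extra seats.

Alpha 10; Beta 2; Gamma 4; Delta 4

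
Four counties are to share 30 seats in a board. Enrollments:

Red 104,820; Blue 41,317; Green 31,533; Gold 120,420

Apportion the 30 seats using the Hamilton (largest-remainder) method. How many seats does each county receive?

Red 11, Blue 4, Green 3, Gold 12

Standard divisor: 298090 ÷ 30 ≈ 9936.333.
Standard quotas: Red 10.5492, Blue 4.1582, Green 3.1735, Gold 12.1192.
Lower quotas: Red 10, Blue 4, Green 3, Gold 12 (sum 29, leaving 1 seat).
Remainders in descending order: Red 0.5492, Green 0.1735, Blue 0.1582, Gold 0.1192.
The surplus seat goes to Red.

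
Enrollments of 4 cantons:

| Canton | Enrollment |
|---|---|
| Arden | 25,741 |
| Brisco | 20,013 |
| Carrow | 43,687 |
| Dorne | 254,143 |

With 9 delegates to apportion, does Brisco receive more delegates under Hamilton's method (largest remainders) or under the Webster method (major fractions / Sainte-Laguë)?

Webster

Hamilton: Arden 1, Brisco 0, Carrow 1, Dorne 7.
Webster: Arden 1, Brisco 1, Carrow 1, Dorne 6.
Brisco gets 0 under Hamilton and 1 under Webster.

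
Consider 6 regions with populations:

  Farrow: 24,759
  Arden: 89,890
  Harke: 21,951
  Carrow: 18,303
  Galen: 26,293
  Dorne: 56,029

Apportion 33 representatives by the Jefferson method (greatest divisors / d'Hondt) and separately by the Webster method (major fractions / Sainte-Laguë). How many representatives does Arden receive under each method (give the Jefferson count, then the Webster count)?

13 and 12

Jefferson: Farrow 3, Arden 13, Harke 3, Carrow 2, Galen 4, Dorne 8.
Webster: Farrow 3, Arden 12, Harke 3, Carrow 3, Galen 4, Dorne 8.
Arden gets 13 under Jefferson and 12 under Webster.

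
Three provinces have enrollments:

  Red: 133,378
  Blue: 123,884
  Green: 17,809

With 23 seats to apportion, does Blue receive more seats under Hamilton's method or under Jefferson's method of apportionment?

Jefferson

Hamilton: Red 11, Blue 10, Green 2.
Jefferson: Red 11, Blue 11, Green 1.
Blue gets 10 under Hamilton and 11 under Jefferson.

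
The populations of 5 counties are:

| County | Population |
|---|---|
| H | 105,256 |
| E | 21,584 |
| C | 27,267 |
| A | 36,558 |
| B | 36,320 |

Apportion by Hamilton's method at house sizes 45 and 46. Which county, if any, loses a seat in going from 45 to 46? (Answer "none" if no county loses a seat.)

none

At 45 seats: H 21, E 4, C 6, A 7, B 7.
At 46 seats: H 21, E 4, C 6, A 8, B 7.
No county's allocation decreased.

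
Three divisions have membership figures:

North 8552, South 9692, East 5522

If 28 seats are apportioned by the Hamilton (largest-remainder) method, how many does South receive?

11

The standard divisor is 23766/28 ≈ 848.786.
Standard quotas: North 10.0756, South 11.4187, East 6.5058.
Lower quotas: North 10, South 11, East 6 (sum 27, leaving 1 seat).
Remainders in descending order: East 0.5058, South 0.4187, North 0.0756.
Largest remainder: East receives the extra seat.
South receives 11.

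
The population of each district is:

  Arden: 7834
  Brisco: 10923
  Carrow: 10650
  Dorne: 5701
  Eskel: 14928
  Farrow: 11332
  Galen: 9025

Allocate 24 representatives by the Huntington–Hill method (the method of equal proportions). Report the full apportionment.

Arden=3; Brisco=4; Carrow=3; Dorne=2; Eskel=5; Farrow=4; Galen=3

With divisor 3114: modified quotas Arden 2.516, Brisco 3.508, Carrow 3.420, Dorne 1.831, Eskel 4.794, Farrow 3.639, Galen 2.898.
Geometric-mean thresholds: Arden √(2·3)=2.449, Brisco √(3·4)=3.464, Carrow √(3·4)=3.464, Dorne √(1·2)=1.414, Eskel √(4·5)=4.472, Farrow √(3·4)=3.464, Galen √(2·3)=2.449.
Each quota rounded against its threshold gives Arden 3, Brisco 4, Carrow 3, Dorne 2, Eskel 5, Farrow 4, Galen 3 (total 24).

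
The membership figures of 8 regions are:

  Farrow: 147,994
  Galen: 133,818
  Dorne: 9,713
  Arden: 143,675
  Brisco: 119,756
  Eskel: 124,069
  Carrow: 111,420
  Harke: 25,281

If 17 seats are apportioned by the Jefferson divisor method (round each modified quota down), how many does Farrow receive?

Standard divisor 815726/17 ≈ 47983.882; standard quotas: Farrow 3.084, Galen 2.789, Dorne 0.202, Arden 2.994, Brisco 2.496, Eskel 2.586, Carrow 2.322, Harke 0.527.
Rounding down gives 3, 2, 0, 2, 2, 2, 2, 0 = 13 seats, so the divisor must be adjusted.
With modified divisor 38500: modified quotas Farrow 3.844, Galen 3.476, Dorne 0.252, Arden 3.732, Brisco 3.111, Eskel 3.223, Carrow 2.894, Harke 0.657.
Rounding down: Farrow 3, Galen 3, Dorne 0, Arden 3, Brisco 3, Eskel 3, Carrow 2, Harke 0 (total 17).
Farrow receives 3.

3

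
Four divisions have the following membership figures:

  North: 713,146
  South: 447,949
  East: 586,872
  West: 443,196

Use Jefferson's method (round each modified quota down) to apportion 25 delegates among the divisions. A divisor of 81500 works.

North 8, South 5, East 7, West 5

With modified divisor 81500: modified quotas North 8.750, South 5.496, East 7.201, West 5.438.
Rounding down: North 8, South 5, East 7, West 5 (total 25).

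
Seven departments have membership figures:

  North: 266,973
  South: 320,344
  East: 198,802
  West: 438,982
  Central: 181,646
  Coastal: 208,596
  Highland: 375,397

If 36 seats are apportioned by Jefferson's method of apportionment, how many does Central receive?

Standard divisor 1990740/36 ≈ 55298.333; standard quotas: North 4.828, South 5.793, East 3.595, West 7.938, Central 3.285, Coastal 3.772, Highland 6.789.
Rounding down gives 4, 5, 3, 7, 3, 3, 6 = 31 seats, so the divisor must be adjusted.
With modified divisor 50900: modified quotas North 5.245, South 6.294, East 3.906, West 8.624, Central 3.569, Coastal 4.098, Highland 7.375.
Rounding down: North 5, South 6, East 3, West 8, Central 3, Coastal 4, Highland 7 (total 36).
Central receives 3.

3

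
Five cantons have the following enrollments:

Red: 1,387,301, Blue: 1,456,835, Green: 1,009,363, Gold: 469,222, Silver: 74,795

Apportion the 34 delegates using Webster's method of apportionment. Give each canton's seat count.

Red 10, Blue 11, Green 8, Gold 4, Silver 1

Standard divisor 4397516/34 ≈ 129338.706; standard quotas: Red 10.726, Blue 11.264, Green 7.804, Gold 3.628, Silver 0.578.
Rounding to the nearest integer gives 11, 11, 8, 4, 1 = 35 seats, so the divisor must be adjusted.
With modified divisor 133100: modified quotas Red 10.423, Blue 10.945, Green 7.583, Gold 3.525, Silver 0.562.
Rounding to the nearest integer: Red 10, Blue 11, Green 8, Gold 4, Silver 1 (total 34).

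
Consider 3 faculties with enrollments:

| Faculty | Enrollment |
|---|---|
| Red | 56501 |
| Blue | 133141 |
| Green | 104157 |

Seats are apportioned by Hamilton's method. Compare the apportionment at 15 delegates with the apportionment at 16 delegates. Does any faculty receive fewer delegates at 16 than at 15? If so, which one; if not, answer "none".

At 15 seats: Red 3, Blue 7, Green 5.
At 16 seats: Red 3, Blue 7, Green 6.
No faculty's allocation decreased.

none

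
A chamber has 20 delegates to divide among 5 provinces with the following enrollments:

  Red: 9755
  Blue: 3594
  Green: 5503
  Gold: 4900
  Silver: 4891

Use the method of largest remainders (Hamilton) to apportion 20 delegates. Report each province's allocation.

Red=7; Blue=3; Green=4; Gold=3; Silver=3

Standard divisor: 28643 ÷ 20 ≈ 1432.15.
Standard quotas: Red 6.8114, Blue 2.5095, Green 3.8425, Gold 3.4214, Silver 3.4151.
Lower quotas: Red 6, Blue 2, Green 3, Gold 3, Silver 3 (sum 17, leaving 3 seats).
Remainders in descending order: Green 0.8425, Red 0.8114, Blue 0.5095, Gold 0.4214, Silver 0.4151.
The surplus seats go to Green, Red, Blue.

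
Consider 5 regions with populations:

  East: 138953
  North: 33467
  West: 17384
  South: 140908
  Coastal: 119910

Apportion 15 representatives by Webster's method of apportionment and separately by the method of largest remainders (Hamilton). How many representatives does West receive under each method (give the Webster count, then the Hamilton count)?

1 and 0

Webster: East 4, North 1, West 1, South 5, Coastal 4.
Hamilton: East 5, North 1, West 0, South 5, Coastal 4.
West gets 1 under Webster and 0 under Hamilton.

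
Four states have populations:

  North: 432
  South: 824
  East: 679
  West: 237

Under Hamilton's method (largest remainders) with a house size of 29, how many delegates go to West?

3

Standard divisor: 2172 ÷ 29 ≈ 74.897.
Standard quotas: North 5.768, South 11.002, East 9.066, West 3.164.
Lower quotas: North 5, South 11, East 9, West 3 (sum 28, leaving 1 seat).
Remainders in descending order: North 0.768, West 0.164, East 0.066, South 0.002.
The surplus seat goes to North.
West receives 3.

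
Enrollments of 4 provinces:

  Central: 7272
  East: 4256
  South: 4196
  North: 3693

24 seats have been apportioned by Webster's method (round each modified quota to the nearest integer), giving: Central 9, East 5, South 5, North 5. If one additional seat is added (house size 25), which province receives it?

East

Priority for the next seat is population ÷ (current seats + 0.5).
Priorities: Central 765.474, East 773.818, South 762.909, North 671.455.
Highest priority: East.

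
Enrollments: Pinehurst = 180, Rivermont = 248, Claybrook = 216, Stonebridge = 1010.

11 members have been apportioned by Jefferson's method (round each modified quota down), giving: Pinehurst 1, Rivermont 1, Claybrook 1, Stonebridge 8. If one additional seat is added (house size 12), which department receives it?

Rivermont

Priority for the next seat is population ÷ (current seats + 1).
Priorities: Pinehurst 90.000, Rivermont 124.000, Claybrook 108.000, Stonebridge 112.222.
Highest priority: Rivermont.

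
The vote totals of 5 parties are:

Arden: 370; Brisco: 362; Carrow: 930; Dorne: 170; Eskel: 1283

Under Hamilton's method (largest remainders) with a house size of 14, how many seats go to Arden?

The standard divisor is 3115/14 ≈ 222.5.
Standard quotas: Arden 1.663, Brisco 1.627, Carrow 4.180, Dorne 0.764, Eskel 5.766.
Lower quotas: Arden 1, Brisco 1, Carrow 4, Dorne 0, Eskel 5 (sum 11, leaving 3 seats).
Remainders in descending order: Eskel 0.766, Dorne 0.764, Arden 0.663, Brisco 0.627, Carrow 0.180.
The surplus seats go to Eskel, Dorne, Arden.
Arden receives 2.

2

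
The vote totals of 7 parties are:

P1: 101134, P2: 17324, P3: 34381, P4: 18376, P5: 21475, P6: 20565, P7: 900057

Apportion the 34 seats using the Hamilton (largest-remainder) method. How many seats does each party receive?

P1=3, P2=0, P3=1, P4=1, P5=1, P6=1, P7=27

Standard divisor: 1113312 ÷ 34 ≈ 32744.471.
Standard quotas: P1 3.0886, P2 0.5291, P3 1.0500, P4 0.5612, P5 0.6558, P6 0.6280, P7 27.4873.
Lower quotas: P1 3, P2 0, P3 1, P4 0, P5 0, P6 0, P7 27 (sum 31, leaving 3 seats).
Remainders in descending order: P5 0.6558, P6 0.6280, P4 0.5612, P2 0.5291, P7 0.4873, P1 0.0886, P3 0.0500.
The surplus seats go to P5, P6, P4.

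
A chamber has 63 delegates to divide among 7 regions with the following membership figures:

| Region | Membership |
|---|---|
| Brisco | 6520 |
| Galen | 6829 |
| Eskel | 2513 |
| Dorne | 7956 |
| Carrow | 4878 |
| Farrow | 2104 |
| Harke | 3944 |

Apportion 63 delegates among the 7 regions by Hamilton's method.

Total 34744; standard divisor 34744/63 ≈ 551.492.
Standard quotas: Brisco 11.8225, Galen 12.3828, Eskel 4.5567, Dorne 14.4263, Carrow 8.8451, Farrow 3.8151, Harke 7.1515.
Lower quotas: Brisco 11, Galen 12, Eskel 4, Dorne 14, Carrow 8, Farrow 3, Harke 7 (sum 59, leaving 4 seats).
Remainders in descending order: Carrow 0.8451, Brisco 0.8225, Farrow 0.8151, Eskel 0.5567, Dorne 0.4263, Galen 0.3828, Harke 0.1515.
Largest remainders: Carrow, Brisco, Farrow, Eskel receive the extra seats.

Brisco 12, Galen 12, Eskel 5, Dorne 14, Carrow 9, Farrow 4, Harke 7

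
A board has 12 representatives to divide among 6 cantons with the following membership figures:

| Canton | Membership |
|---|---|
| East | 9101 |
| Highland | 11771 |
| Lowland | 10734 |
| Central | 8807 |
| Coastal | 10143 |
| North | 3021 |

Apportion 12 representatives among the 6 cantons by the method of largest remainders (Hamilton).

East 2, Highland 3, Lowland 2, Central 2, Coastal 2, North 1

Standard divisor: 53577 ÷ 12 ≈ 4464.75.
Standard quotas: East 2.0384, Highland 2.6364, Lowland 2.4042, Central 1.9726, Coastal 2.2718, North 0.6766.
Lower quotas: East 2, Highland 2, Lowland 2, Central 1, Coastal 2, North 0 (sum 9, leaving 3 seats).
Remainders in descending order: Central 0.9726, North 0.6766, Highland 0.6364, Lowland 0.4042, Coastal 0.2718, East 0.0384.
The surplus seats go to Central, North, Highland.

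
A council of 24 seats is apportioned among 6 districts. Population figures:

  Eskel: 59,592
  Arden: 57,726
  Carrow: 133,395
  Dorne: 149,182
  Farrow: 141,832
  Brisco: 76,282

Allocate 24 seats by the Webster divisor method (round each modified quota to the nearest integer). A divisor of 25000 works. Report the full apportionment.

With modified divisor 25000: modified quotas Eskel 2.384, Arden 2.309, Carrow 5.336, Dorne 5.967, Farrow 5.673, Brisco 3.051.
Rounding to the nearest integer: Eskel 2, Arden 2, Carrow 5, Dorne 6, Farrow 6, Brisco 3 (total 24).

Eskel=2, Arden=2, Carrow=5, Dorne=6, Farrow=6, Brisco=3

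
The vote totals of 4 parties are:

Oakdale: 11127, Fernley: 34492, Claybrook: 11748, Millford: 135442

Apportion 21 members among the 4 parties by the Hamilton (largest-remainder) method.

Oakdale 1, Fernley 4, Claybrook 1, Millford 15

Total 192809; standard divisor 192809/21 ≈ 9181.381.
Standard quotas: Oakdale 1.2119, Fernley 3.7567, Claybrook 1.2795, Millford 14.7518.
Lower quotas: Oakdale 1, Fernley 3, Claybrook 1, Millford 14 (sum 19, leaving 2 seats).
Remainders in descending order: Fernley 0.7567, Millford 0.7518, Claybrook 0.2795, Oakdale 0.2119.
Largest remainders: Fernley, Millford receive the extra seats.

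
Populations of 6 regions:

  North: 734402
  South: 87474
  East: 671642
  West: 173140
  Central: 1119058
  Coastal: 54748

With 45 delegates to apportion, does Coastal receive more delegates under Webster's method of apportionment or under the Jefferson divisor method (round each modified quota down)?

Webster: North 11, South 1, East 11, West 3, Central 18, Coastal 1.
Jefferson: North 12, South 1, East 11, West 2, Central 19, Coastal 0.
Coastal gets 1 under Webster and 0 under Jefferson.

Webster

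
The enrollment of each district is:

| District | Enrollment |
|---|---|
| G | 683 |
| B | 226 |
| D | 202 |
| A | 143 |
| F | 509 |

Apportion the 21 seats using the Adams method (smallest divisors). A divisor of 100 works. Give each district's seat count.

G 7, B 3, D 3, A 2, F 6

With modified divisor 100: modified quotas G 6.830, B 2.260, D 2.020, A 1.430, F 5.090.
Rounding up: G 7, B 3, D 3, A 2, F 6 (total 21).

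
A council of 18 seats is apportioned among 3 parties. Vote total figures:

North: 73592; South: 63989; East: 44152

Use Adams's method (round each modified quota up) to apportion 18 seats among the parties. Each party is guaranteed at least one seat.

Standard divisor 181733/18 ≈ 10096.278; standard quotas: North 7.289, South 6.338, East 4.373.
Rounding up gives 8, 7, 5 = 20 seats, so the divisor must be adjusted.
With modified divisor 10900: modified quotas North 6.752, South 5.871, East 4.051.
Rounding up: North 7, South 6, East 5 (total 18).

North: 7, South: 6, East: 5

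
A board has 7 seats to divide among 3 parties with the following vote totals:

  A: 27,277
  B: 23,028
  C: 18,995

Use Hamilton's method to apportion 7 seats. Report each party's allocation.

A 3, B 2, C 2

The standard divisor is 69300/7 = 9900.
Standard quotas: A 2.7553, B 2.3261, C 1.9187.
Lower quotas: A 2, B 2, C 1 (sum 5, leaving 2 seats).
Remainders in descending order: C 0.9187, A 0.7553, B 0.3261.
Largest remainders: C, A receive the extra seats.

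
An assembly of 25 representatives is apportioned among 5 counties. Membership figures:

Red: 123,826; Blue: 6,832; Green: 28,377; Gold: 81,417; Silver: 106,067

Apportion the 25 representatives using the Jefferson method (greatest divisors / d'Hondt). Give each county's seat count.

Standard divisor 346519/25 ≈ 13860.76; standard quotas: Red 8.934, Blue 0.493, Green 2.047, Gold 5.874, Silver 7.652.
Rounding down gives 8, 0, 2, 5, 7 = 22 seats, so the divisor must be adjusted.
With modified divisor 12800: modified quotas Red 9.674, Blue 0.534, Green 2.217, Gold 6.361, Silver 8.286.
Rounding down: Red 9, Blue 0, Green 2, Gold 6, Silver 8 (total 25).

Red: 9, Blue: 0, Green: 2, Gold: 6, Silver: 8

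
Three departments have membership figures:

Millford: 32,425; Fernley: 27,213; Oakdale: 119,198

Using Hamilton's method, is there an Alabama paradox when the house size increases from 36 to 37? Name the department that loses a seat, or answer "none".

At 36 seats: Millford 7, Fernley 5, Oakdale 24.
At 37 seats: Millford 7, Fernley 5, Oakdale 25.
No department's allocation decreased.

none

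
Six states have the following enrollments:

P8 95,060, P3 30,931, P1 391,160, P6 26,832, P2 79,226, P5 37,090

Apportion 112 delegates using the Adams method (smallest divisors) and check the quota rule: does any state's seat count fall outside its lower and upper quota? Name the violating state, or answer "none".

Standard quotas: P8 16.124, P3 5.247, P1 66.349, P6 4.551, P2 13.438, P5 6.291.
Adams allocation: P8 16, P3 6, P1 65, P6 5, P2 13, P5 7.
P1 has quota 66.349 (lower 66, upper 67) but receives 65 — outside the quota interval.

P1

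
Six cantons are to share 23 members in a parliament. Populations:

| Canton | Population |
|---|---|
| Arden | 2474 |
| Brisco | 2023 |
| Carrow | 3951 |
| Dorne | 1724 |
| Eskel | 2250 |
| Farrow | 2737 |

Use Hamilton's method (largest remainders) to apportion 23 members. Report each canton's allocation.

The standard divisor is 15159/23 ≈ 659.087.
Standard quotas: Arden 3.754, Brisco 3.069, Carrow 5.995, Dorne 2.616, Eskel 3.414, Farrow 4.153.
Lower quotas: Arden 3, Brisco 3, Carrow 5, Dorne 2, Eskel 3, Farrow 4 (sum 20, leaving 3 seats).
Remainders in descending order: Carrow 0.995, Arden 0.754, Dorne 0.616, Eskel 0.414, Farrow 0.153, Brisco 0.069.
Largest remainders: Carrow, Arden, Dorne receive the extra seats.

Arden=4, Brisco=3, Carrow=6, Dorne=3, Eskel=3, Farrow=4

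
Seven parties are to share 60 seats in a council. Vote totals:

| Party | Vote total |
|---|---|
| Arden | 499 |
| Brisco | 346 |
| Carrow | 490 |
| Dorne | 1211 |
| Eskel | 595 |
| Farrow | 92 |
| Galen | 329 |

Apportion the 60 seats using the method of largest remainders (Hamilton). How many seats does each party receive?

Arden: 8; Brisco: 6; Carrow: 8; Dorne: 20; Eskel: 10; Farrow: 2; Galen: 6

Total 3562; standard divisor 3562/60 ≈ 59.367.
Standard quotas: Arden 8.405, Brisco 5.828, Carrow 8.254, Dorne 20.399, Eskel 10.022, Farrow 1.550, Galen 5.542.
Lower quotas: Arden 8, Brisco 5, Carrow 8, Dorne 20, Eskel 10, Farrow 1, Galen 5 (sum 57, leaving 3 seats).
Remainders in descending order: Brisco 0.828, Farrow 0.550, Galen 0.542, Arden 0.405, Dorne 0.399, Carrow 0.254, Eskel 0.022.
Largest remainders: Brisco, Farrow, Galen receive the extra seats.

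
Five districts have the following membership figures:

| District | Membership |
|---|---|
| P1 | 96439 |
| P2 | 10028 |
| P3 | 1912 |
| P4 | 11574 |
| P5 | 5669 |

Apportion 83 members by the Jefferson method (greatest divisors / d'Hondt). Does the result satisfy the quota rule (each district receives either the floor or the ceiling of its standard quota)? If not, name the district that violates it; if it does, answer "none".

P1

Standard quotas: P1 63.718, P2 6.626, P3 1.263, P4 7.647, P5 3.746.
Jefferson allocation: P1 66, P2 6, P3 1, P4 7, P5 3.
P1 has quota 63.718 (lower 63, upper 64) but receives 66 — outside the quota interval.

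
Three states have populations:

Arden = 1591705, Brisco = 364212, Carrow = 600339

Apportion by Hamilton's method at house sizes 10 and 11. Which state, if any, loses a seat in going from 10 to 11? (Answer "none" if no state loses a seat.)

Brisco

At 10 seats: Arden 6, Brisco 2, Carrow 2.
At 11 seats: Arden 7, Brisco 1, Carrow 3.
Brisco drops from 2 to 1.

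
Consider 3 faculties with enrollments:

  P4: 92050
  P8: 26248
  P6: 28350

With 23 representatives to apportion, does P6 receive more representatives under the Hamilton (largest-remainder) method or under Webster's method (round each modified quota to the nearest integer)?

Hamilton: P4 14, P8 4, P6 5.
Webster: P4 15, P8 4, P6 4.
P6 gets 5 under Hamilton and 4 under Webster.

Hamilton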